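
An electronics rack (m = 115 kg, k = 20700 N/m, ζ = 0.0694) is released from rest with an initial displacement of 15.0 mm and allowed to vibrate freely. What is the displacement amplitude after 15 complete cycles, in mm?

Logarithmic decrement δ = 2πζ/√(1 − ζ²) = 2π × 0.06940/√(1 − 0.00482) = 0.4371.
After n cycles, x_n/x₀ = e^(−nδ), so x_15 = 15.0 × e^(−15 × 0.4371) = 15.0 × 0.001421 = 0.02131 mm.

0.0213 mm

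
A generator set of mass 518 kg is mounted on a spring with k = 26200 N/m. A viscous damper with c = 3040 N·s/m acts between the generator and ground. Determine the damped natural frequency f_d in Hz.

1.03 Hz

ω_n = √(k/m) = √(26200/518) = 7.112 rad/s.
Critical damping c_c = 2√(k·m) = 2√(26200 × 518) = 7368 N·s/m, so ζ = c/c_c = 3040/7368 = 0.4126.
ω_d = ω_n√(1 − ζ²) = 7.112 × √(1 − 0.170) = 6.478 rad/s.
f_d = ω_d/(2π) = 1.031 Hz.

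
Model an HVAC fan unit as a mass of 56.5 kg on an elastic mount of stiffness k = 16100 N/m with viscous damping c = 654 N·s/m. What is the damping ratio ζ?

ω_n = √(k/m) = √(16100/56.5) = 16.88 rad/s.
Critical damping c_c = 2√(k·m) = 2√(16100 × 56.5) = 1908 N·s/m, so ζ = c/c_c = 654/1908 = 0.3429.

0.343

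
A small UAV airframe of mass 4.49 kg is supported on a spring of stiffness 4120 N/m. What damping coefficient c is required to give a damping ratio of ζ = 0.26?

c_c = 2√(k·m) = 2√(4120 × 4.49) = 272.0 N·s/m.
c = ζ·c_c = 0.26 × 272.0 = 70.73 N·s/m.

70.7 N·s/m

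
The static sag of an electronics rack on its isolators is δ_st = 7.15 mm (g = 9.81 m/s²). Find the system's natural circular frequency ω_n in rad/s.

37.0 rad/s

ω_n = √(g/δ_st) = √(9.81/0.00715) = √1372 = 37.04 rad/s.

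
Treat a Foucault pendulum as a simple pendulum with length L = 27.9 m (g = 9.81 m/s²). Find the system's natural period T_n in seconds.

10.6 s

For a simple pendulum ω_n = √(g/L) = √(9.81/27.9) = √0.3516 = 0.5930 rad/s.
T_n = 2π/ω_n = 6.283/0.5930 = 10.60 s.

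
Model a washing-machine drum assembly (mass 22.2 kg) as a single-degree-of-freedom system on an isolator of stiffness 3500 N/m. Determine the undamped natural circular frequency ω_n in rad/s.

12.6 rad/s

ω_n = √(k/m) = √(3500/22.2) = √157.7 = 12.56 rad/s.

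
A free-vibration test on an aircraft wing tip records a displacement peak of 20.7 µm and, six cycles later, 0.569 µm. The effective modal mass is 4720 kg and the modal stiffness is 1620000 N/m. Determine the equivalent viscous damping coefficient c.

16600 N·s/m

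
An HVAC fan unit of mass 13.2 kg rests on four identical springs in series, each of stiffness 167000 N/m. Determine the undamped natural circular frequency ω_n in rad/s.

Series springs: 1/k_eq = 4/167000, so k_eq = 167000/4 = 41750 N/m.
ω_n = √(k_eq/m) = √(41750/13.2) = √3163 = 56.24 rad/s.

56.2 rad/s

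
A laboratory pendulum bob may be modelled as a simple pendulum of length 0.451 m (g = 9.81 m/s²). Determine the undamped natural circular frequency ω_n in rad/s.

4.66 rad/s

For a simple pendulum ω_n = √(g/L) = √(9.81/0.451) = √21.75 = 4.664 rad/s.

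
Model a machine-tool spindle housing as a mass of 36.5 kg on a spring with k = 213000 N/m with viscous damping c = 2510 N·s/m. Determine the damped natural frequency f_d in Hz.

10.9 Hz

ω_n = √(k/m) = √(213000/36.5) = 76.39 rad/s.
Critical damping c_c = 2√(k·m) = 2√(213000 × 36.5) = 5577 N·s/m, so ζ = c/c_c = 2510/5577 = 0.4501.
ω_d = ω_n√(1 − ζ²) = 76.39 × √(1 − 0.203) = 68.22 rad/s.
f_d = ω_d/(2π) = 10.86 Hz.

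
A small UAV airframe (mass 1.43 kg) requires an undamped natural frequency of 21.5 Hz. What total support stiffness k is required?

26100 N/m

ω_n = 2πf_n = 2π × 21.5 = 135.1 rad/s.
k = m·ω_n² = 1.43 × 135.1² = 1.43 × 18250 = 26100 N/m.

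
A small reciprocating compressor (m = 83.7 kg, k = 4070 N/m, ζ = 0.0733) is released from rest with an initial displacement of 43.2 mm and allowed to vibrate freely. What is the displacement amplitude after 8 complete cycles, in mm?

Logarithmic decrement δ = 2πζ/√(1 − ζ²) = 2π × 0.07330/√(1 − 0.00537) = 0.4618.
After n cycles, x_n/x₀ = e^(−nδ), so x_8 = 43.2 × e^(−8 × 0.4618) = 43.2 × 0.02486 = 1.074 mm.

1.07 mm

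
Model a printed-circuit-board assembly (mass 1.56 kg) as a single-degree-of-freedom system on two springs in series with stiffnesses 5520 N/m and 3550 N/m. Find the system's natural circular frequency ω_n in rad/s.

37.2 rad/s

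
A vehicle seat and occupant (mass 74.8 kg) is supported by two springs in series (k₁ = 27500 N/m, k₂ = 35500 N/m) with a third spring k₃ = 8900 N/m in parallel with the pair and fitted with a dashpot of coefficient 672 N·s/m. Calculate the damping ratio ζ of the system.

Series pair: k_s = k₁k₂/(k₁+k₂) = (27500)(35500)/(27500 + 35500) = 15500 N/m. In parallel with k₃: k_eq = 15500 + 8900 = 24400 N/m.
ω_n = √(k_eq/m) = √(24400/74.8) = 18.06 rad/s.
Critical damping c_c = 2√(k_eq·m) = 2√(24400 × 74.8) = 2702 N·s/m, so ζ = c/c_c = 672/2702 = 0.2487.

0.249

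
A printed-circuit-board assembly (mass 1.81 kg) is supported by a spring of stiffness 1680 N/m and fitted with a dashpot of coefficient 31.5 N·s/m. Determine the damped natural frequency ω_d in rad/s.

ω_n = √(k/m) = √(1680/1.81) = 30.47 rad/s.
Critical damping c_c = 2√(k·m) = 2√(1680 × 1.81) = 110.3 N·s/m, so ζ = c/c_c = 31.5/110.3 = 0.2856.
ω_d = ω_n√(1 − ζ²) = 30.47 × √(1 − 0.0816) = 29.20 rad/s.

29.2 rad/s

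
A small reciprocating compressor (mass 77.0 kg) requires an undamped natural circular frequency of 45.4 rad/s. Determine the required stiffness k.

159000 N/m

k = m·ω_n² = 77.0 × 45.40² = 77.0 × 2061 = 158700 N/m.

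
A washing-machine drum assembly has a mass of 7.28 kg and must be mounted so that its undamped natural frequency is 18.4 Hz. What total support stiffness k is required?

97300 N/m

ω_n = 2πf_n = 2π × 18.4 = 115.6 rad/s.
k = m·ω_n² = 7.28 × 115.6² = 7.28 × 13370 = 97300 N/m.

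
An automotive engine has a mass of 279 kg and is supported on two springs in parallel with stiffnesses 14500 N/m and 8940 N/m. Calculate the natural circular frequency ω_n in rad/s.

9.17 rad/s

Parallel springs add: k_eq = 14500 + 8940 = 23440 N/m.
ω_n = √(k_eq/m) = √(23440/279) = √84.01 = 9.166 rad/s.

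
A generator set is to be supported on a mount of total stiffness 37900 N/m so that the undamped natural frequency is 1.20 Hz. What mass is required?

667 kg

ω_n = 2πf_n = 2π × 1.20 = 7.540 rad/s.
m = k/ω_n² = 37900/7.540² = 37900/56.85 = 666.7 kg.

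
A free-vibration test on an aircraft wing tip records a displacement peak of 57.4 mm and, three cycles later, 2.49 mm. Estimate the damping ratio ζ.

0.164

Logarithmic decrement δ = (1/n)·ln(x₀/x_n) = (1/3)·ln(57.4/2.49) = (1/3)·ln(23.05) = 1.046.
ζ = δ/√(4π² + δ²) = 1.046/√(39.48 + 1.09) = 1.046/6.370 = 0.1642.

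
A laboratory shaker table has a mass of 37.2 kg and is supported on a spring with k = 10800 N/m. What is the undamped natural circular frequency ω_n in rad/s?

ω_n = √(k/m) = √(10800/37.2) = √290.3 = 17.04 rad/s.

17.0 rad/s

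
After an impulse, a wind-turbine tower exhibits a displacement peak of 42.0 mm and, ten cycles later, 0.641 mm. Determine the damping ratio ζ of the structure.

Logarithmic decrement δ = (1/n)·ln(x₀/x_n) = (1/10)·ln(42.0/0.641) = (1/10)·ln(65.52) = 0.4182.
ζ = δ/√(4π² + δ²) = 0.4182/√(39.48 + 0.175) = 0.4182/6.297 = 0.06642.

0.0664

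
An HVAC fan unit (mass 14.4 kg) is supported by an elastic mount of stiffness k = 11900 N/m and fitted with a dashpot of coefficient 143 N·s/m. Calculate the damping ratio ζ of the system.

0.173

ω_n = √(k/m) = √(11900/14.4) = 28.75 rad/s.
Critical damping c_c = 2√(k·m) = 2√(11900 × 14.4) = 827.9 N·s/m, so ζ = c/c_c = 143/827.9 = 0.1727.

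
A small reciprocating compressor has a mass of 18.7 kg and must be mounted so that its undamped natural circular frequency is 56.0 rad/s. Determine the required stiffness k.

58600 N/m

k = m·ω_n² = 18.7 × 56.00² = 18.7 × 3136 = 58640 N/m.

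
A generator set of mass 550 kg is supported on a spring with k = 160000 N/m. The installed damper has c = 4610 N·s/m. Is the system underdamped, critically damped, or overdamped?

c_c = 2√(k·m) = 18760 N·s/m; ζ = c/c_c = 4610/18760 = 0.246.
Since ζ < 1 the system is underdamped.

underdamped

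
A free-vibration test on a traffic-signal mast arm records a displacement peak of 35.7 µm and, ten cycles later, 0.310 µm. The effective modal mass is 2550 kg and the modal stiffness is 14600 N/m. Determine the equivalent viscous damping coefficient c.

Logarithmic decrement δ = (1/n)·ln(x₀/x_n) = (1/10)·ln(35.7/0.310) = (1/10)·ln(115.2) = 0.4746.
ζ = δ/√(4π² + δ²) = 0.4746/√(39.48 + 0.225) = 0.4746/6.301 = 0.07533.
c = ζ · 2√(km) = 0.07533 × 2√(14600 × 2550) = 0.07533 × 12200 = 919.2 N·s/m.

919 N·s/m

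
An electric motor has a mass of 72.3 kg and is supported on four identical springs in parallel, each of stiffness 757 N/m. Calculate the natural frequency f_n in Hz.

1.03 Hz

Parallel springs add: k_eq = 4 × 757 = 3028 N/m.
ω_n = √(k_eq/m) = √(3028/72.3) = √41.88 = 6.472 rad/s.
f_n = ω_n/(2π) = 6.472/6.283 = 1.030 Hz.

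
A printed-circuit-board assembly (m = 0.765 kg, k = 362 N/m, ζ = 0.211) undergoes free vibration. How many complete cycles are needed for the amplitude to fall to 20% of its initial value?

2 cycles

Logarithmic decrement δ = 2πζ/√(1 − ζ²) = 2π × 0.2110/√(1 − 0.0445) = 1.356.
x_n/x₀ = e^(−nδ) ≤ 0.2; take ln: n ≥ ln(1/0.2)/δ = 1.609/1.356 = 1.187.
So 2 complete cycles are required.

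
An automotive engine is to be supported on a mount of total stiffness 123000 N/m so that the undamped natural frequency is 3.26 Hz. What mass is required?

293 kg

ω_n = 2πf_n = 2π × 3.26 = 20.48 rad/s.
m = k/ω_n² = 123000/20.48² = 123000/419.6 = 293.2 kg.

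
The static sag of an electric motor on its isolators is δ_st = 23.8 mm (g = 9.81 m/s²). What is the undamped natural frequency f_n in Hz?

ω_n = √(g/δ_st) = √(9.81/0.0238) = √412.2 = 20.30 rad/s.
f_n = ω_n/(2π) = 20.30/6.283 = 3.231 Hz.

3.23 Hz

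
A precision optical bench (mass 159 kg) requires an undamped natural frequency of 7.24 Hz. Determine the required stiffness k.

329000 N/m

ω_n = 2πf_n = 2π × 7.24 = 45.49 rad/s.
k = m·ω_n² = 159 × 45.49² = 159 × 2069 = 329000 N/m.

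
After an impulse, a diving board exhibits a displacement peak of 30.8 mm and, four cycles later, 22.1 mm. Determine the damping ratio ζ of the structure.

0.0132

Logarithmic decrement δ = (1/n)·ln(x₀/x_n) = (1/4)·ln(30.8/22.1) = (1/4)·ln(1.394) = 0.08298.
ζ = δ/√(4π² + δ²) = 0.08298/√(39.48 + 0.00689) = 0.08298/6.284 = 0.01321.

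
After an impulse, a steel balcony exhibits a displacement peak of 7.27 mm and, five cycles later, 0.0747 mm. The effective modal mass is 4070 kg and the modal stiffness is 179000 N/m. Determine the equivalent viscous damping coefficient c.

Logarithmic decrement δ = (1/n)·ln(x₀/x_n) = (1/5)·ln(7.27/0.0747) = (1/5)·ln(97.32) = 0.9156.
ζ = δ/√(4π² + δ²) = 0.9156/√(39.48 + 0.838) = 0.9156/6.350 = 0.1442.
c = ζ · 2√(km) = 0.1442 × 2√(179000 × 4070) = 0.1442 × 53980 = 7784 N·s/m.

7780 N·s/m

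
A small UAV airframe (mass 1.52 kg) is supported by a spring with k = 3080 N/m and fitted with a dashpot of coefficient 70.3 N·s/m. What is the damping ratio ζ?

ω_n = √(k/m) = √(3080/1.52) = 45.01 rad/s.
Critical damping c_c = 2√(k·m) = 2√(3080 × 1.52) = 136.8 N·s/m, so ζ = c/c_c = 70.3/136.8 = 0.5137.

0.514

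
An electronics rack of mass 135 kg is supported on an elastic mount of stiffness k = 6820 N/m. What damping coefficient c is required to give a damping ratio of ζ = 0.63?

c_c = 2√(k·m) = 2√(6820 × 135) = 1919 N·s/m.
c = ζ·c_c = 0.63 × 1919 = 1209 N·s/m.

1210 N·s/m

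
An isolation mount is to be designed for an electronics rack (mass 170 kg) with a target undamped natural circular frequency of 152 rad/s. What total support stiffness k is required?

3930000 N/m

k = m·ω_n² = 170 × 152.0² = 170 × 23100 = 3928000 N/m.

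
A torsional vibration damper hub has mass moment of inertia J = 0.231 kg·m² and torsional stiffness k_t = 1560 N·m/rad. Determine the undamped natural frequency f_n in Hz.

13.1 Hz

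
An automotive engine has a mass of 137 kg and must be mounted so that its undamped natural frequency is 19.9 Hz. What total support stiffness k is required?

ω_n = 2πf_n = 2π × 19.9 = 125.0 rad/s.
k = m·ω_n² = 137 × 125.0² = 137 × 15630 = 2142000 N/m.

2140000 N/m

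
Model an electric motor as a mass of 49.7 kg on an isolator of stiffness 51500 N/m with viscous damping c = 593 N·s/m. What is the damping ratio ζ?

ω_n = √(k/m) = √(51500/49.7) = 32.19 rad/s.
Critical damping c_c = 2√(k·m) = 2√(51500 × 49.7) = 3200 N·s/m, so ζ = c/c_c = 593/3200 = 0.1853.

0.185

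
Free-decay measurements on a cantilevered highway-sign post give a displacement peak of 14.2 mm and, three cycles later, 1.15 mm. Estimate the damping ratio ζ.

0.132

Logarithmic decrement δ = (1/n)·ln(x₀/x_n) = (1/3)·ln(14.2/1.15) = (1/3)·ln(12.35) = 0.8378.
ζ = δ/√(4π² + δ²) = 0.8378/√(39.48 + 0.702) = 0.8378/6.339 = 0.1322.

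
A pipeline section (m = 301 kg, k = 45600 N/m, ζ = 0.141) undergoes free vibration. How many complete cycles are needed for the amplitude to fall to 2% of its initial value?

Logarithmic decrement δ = 2πζ/√(1 − ζ²) = 2π × 0.1410/√(1 − 0.0199) = 0.8949.
x_n/x₀ = e^(−nδ) ≤ 0.02; take ln: n ≥ ln(1/0.02)/δ = 3.912/0.8949 = 4.372.
So 5 complete cycles are required.

5 cycles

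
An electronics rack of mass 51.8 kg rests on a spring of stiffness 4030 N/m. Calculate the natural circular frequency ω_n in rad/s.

8.82 rad/s

ω_n = √(k/m) = √(4030/51.8) = √77.80 = 8.820 rad/s.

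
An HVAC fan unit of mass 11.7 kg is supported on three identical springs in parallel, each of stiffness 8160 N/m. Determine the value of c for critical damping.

Parallel springs add: k_eq = 3 × 8160 = 24480 N/m.
c_c = 2√(k_eq·m) = 2√(24480 × 11.7) = 2 × 535.2 = 1070 N·s/m.

1070 N·s/m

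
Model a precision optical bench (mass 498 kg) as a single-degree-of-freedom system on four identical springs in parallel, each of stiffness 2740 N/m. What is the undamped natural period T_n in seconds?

1.34 s

Parallel springs add: k_eq = 4 × 2740 = 10960 N/m.
ω_n = √(k_eq/m) = √(10960/498) = √22.01 = 4.691 rad/s.
T_n = 2π/ω_n = 6.283/4.691 = 1.339 s.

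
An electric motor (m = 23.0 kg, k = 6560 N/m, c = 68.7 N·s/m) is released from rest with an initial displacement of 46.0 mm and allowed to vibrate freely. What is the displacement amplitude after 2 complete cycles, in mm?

15.1 mm

ζ = c/(2√(km)) = 68.7/(2√(6560 × 23.0)) = 68.7/776.9 = 0.08843.
Logarithmic decrement δ = 2πζ/√(1 − ζ²) = 2π × 0.08843/√(1 − 0.00782) = 0.5578.
After n cycles, x_n/x₀ = e^(−nδ), so x_2 = 46.0 × e^(−2 × 0.5578) = 46.0 × 0.3277 = 15.07 mm.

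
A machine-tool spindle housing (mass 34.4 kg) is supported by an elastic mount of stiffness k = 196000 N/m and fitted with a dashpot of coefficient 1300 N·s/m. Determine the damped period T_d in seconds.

ω_n = √(k/m) = √(196000/34.4) = 75.48 rad/s.
Critical damping c_c = 2√(k·m) = 2√(196000 × 34.4) = 5193 N·s/m, so ζ = c/c_c = 1300/5193 = 0.2503.
ω_d = ω_n√(1 − ζ²) = 75.48 × √(1 − 0.0627) = 73.08 rad/s.
T_d = 2π/ω_d = 0.08598 s.

0.0860 s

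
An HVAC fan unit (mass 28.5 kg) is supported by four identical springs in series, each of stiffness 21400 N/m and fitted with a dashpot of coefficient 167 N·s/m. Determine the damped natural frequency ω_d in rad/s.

Series springs: 1/k_eq = 4/21400, so k_eq = 21400/4 = 5350 N/m.
ω_n = √(k_eq/m) = √(5350/28.5) = 13.70 rad/s.
Critical damping c_c = 2√(k_eq·m) = 2√(5350 × 28.5) = 781.0 N·s/m, so ζ = c/c_c = 167/781.0 = 0.2138.
ω_d = ω_n√(1 − ζ²) = 13.70 × √(1 − 0.0457) = 13.38 rad/s.

13.4 rad/s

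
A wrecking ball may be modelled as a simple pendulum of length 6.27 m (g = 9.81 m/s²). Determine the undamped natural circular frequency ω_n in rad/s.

1.25 rad/s

For a simple pendulum ω_n = √(g/L) = √(9.81/6.27) = √1.565 = 1.251 rad/s.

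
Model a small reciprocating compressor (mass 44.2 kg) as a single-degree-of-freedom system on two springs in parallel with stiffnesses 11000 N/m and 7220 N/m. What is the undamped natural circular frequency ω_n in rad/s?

20.3 rad/s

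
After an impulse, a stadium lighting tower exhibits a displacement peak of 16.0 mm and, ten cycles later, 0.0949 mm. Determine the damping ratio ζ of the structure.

0.0813

Logarithmic decrement δ = (1/n)·ln(x₀/x_n) = (1/10)·ln(16.0/0.0949) = (1/10)·ln(168.6) = 0.5128.
ζ = δ/√(4π² + δ²) = 0.5128/√(39.48 + 0.263) = 0.5128/6.304 = 0.08134.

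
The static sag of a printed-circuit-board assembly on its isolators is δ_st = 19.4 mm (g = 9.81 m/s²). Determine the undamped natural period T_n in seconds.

ω_n = √(g/δ_st) = √(9.81/0.0194) = √505.7 = 22.49 rad/s.
T_n = 2π/ω_n = 6.283/22.49 = 0.2794 s.

0.279 s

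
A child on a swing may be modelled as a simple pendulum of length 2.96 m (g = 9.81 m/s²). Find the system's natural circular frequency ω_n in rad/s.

1.82 rad/s

For a simple pendulum ω_n = √(g/L) = √(9.81/2.96) = √3.314 = 1.820 rad/s.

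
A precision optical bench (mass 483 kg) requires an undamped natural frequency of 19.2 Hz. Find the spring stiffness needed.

7030000 N/m

ω_n = 2πf_n = 2π × 19.2 = 120.6 rad/s.
k = m·ω_n² = 483 × 120.6² = 483 × 14550 = 7029000 N/m.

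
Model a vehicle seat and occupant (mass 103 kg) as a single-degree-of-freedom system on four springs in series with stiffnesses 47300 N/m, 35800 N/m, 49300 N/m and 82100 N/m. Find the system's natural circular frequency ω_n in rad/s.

Series springs: 1/k_eq = 1/47300 + 1/35800 + 1/49300 + 1/82100 = 8.154×10^-5, so k_eq = 12260 N/m.
ω_n = √(k_eq/m) = √(12260/103) = √119.1 = 10.91 rad/s.

10.9 rad/s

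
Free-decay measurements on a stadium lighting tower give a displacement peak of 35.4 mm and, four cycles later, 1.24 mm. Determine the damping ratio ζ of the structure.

0.132

Logarithmic decrement δ = (1/n)·ln(x₀/x_n) = (1/4)·ln(35.4/1.24) = (1/4)·ln(28.55) = 0.8379.
ζ = δ/√(4π² + δ²) = 0.8379/√(39.48 + 0.702) = 0.8379/6.339 = 0.1322.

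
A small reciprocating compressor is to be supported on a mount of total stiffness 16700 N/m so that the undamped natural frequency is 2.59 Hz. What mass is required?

63.1 kg

ω_n = 2πf_n = 2π × 2.59 = 16.27 rad/s.
m = k/ω_n² = 16700/16.27² = 16700/264.8 = 63.06 kg.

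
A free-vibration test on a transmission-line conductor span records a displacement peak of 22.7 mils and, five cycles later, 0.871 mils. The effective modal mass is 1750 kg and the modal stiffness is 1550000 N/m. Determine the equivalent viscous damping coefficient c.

Logarithmic decrement δ = (1/n)·ln(x₀/x_n) = (1/5)·ln(22.7/0.871) = (1/5)·ln(26.06) = 0.6521.
ζ = δ/√(4π² + δ²) = 0.6521/√(39.48 + 0.425) = 0.6521/6.317 = 0.1032.
c = ζ · 2√(km) = 0.1032 × 2√(1550000 × 1750) = 0.1032 × 104200 = 10750 N·s/m.

10800 N·s/m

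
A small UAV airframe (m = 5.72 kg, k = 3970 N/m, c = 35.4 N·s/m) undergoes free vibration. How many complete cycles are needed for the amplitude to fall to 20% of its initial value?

ζ = c/(2√(km)) = 35.4/(2√(3970 × 5.72)) = 35.4/301.4 = 0.1175.
Logarithmic decrement δ = 2πζ/√(1 − ζ²) = 2π × 0.1175/√(1 − 0.0138) = 0.7432.
x_n/x₀ = e^(−nδ) ≤ 0.2; take ln: n ≥ ln(1/0.2)/δ = 1.609/0.7432 = 2.166.
So 3 complete cycles are required.

3 cycles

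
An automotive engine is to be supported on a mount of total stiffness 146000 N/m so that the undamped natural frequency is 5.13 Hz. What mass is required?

141 kg

ω_n = 2πf_n = 2π × 5.13 = 32.23 rad/s.
m = k/ω_n² = 146000/32.23² = 146000/1039 = 140.5 kg.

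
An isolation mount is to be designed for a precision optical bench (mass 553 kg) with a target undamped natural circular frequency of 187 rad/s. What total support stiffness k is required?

19300000 N/m

k = m·ω_n² = 553 × 187.0² = 553 × 34970 = 19340000 N/m.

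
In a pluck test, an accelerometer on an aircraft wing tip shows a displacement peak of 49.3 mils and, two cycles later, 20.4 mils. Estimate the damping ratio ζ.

0.0700

Logarithmic decrement δ = (1/n)·ln(x₀/x_n) = (1/2)·ln(49.3/20.4) = (1/2)·ln(2.417) = 0.4412.
ζ = δ/√(4π² + δ²) = 0.4412/√(39.48 + 0.195) = 0.4412/6.299 = 0.07005.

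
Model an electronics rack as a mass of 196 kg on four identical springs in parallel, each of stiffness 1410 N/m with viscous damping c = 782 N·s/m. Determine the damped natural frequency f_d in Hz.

0.793 Hz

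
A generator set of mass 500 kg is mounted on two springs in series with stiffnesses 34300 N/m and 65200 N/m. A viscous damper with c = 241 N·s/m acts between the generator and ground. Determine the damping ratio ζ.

Series springs: 1/k_eq = 1/34300 + 1/65200 = 4.449×10^-5, so k_eq = 22480 N/m.
ω_n = √(k_eq/m) = √(22480/500) = 6.705 rad/s.
Critical damping c_c = 2√(k_eq·m) = 2√(22480 × 500) = 6705 N·s/m, so ζ = c/c_c = 241/6705 = 0.03595.

0.0359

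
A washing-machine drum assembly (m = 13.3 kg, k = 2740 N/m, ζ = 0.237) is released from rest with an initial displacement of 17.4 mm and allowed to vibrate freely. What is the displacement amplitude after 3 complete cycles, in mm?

0.175 mm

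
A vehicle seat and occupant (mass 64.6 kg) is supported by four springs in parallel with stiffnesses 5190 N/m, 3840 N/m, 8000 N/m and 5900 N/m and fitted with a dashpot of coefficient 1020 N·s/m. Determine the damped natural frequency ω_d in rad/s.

17.1 rad/s

Parallel springs add: k_eq = 5190 + 3840 + 8000 + 5900 = 22930 N/m.
ω_n = √(k_eq/m) = √(22930/64.6) = 18.84 rad/s.
Critical damping c_c = 2√(k_eq·m) = 2√(22930 × 64.6) = 2434 N·s/m, so ζ = c/c_c = 1020/2434 = 0.4190.
ω_d = ω_n√(1 − ζ²) = 18.84 × √(1 − 0.176) = 17.11 rad/s.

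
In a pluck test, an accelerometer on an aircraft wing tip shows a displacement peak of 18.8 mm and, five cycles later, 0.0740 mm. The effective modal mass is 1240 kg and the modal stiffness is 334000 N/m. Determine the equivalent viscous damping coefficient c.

Logarithmic decrement δ = (1/n)·ln(x₀/x_n) = (1/5)·ln(18.8/0.0740) = (1/5)·ln(254.1) = 1.108.
ζ = δ/√(4π² + δ²) = 1.108/√(39.48 + 1.23) = 1.108/6.380 = 0.1736.
c = ζ · 2√(km) = 0.1736 × 2√(334000 × 1240) = 0.1736 × 40700 = 7065 N·s/m.

7070 N·s/m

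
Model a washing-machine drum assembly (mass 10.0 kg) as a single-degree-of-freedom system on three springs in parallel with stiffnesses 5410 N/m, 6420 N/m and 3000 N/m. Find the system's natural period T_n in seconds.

Parallel springs add: k_eq = 5410 + 6420 + 3000 = 14830 N/m.
ω_n = √(k_eq/m) = √(14830/10.0) = √1483 = 38.51 rad/s.
T_n = 2π/ω_n = 6.283/38.51 = 0.1632 s.

0.163 s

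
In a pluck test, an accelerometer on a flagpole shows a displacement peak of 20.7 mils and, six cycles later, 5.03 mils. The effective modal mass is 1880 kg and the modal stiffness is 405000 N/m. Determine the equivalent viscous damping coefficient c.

2070 N·s/m

Logarithmic decrement δ = (1/n)·ln(x₀/x_n) = (1/6)·ln(20.7/5.03) = (1/6)·ln(4.115) = 0.2358.
ζ = δ/√(4π² + δ²) = 0.2358/√(39.48 + 0.0556) = 0.2358/6.288 = 0.03750.
c = ζ · 2√(km) = 0.03750 × 2√(405000 × 1880) = 0.03750 × 55190 = 2070 N·s/m.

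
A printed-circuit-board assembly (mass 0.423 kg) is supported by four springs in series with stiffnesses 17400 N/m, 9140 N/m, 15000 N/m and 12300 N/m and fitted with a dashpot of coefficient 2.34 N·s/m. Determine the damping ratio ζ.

Series springs: 1/k_eq = 1/17400 + 1/9140 + 1/15000 + 1/12300 = 0.0003148, so k_eq = 3176 N/m.
ω_n = √(k_eq/m) = √(3176/0.423) = 86.65 rad/s.
Critical damping c_c = 2√(k_eq·m) = 2√(3176 × 0.423) = 73.31 N·s/m, so ζ = c/c_c = 2.34/73.31 = 0.03192.

0.0319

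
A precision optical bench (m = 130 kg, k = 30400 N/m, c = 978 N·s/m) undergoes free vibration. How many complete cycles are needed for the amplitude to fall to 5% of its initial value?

ζ = c/(2√(km)) = 978/(2√(30400 × 130)) = 978/3976 = 0.2460.
Logarithmic decrement δ = 2πζ/√(1 − ζ²) = 2π × 0.2460/√(1 − 0.0605) = 1.595.
x_n/x₀ = e^(−nδ) ≤ 0.05; take ln: n ≥ ln(1/0.05)/δ = 2.996/1.595 = 1.879.
So 2 complete cycles are required.

2 cycles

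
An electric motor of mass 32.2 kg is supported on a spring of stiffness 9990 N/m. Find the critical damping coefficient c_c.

1130 N·s/m

c_c = 2√(k·m) = 2√(9990 × 32.2) = 2 × 567.2 = 1134 N·s/m.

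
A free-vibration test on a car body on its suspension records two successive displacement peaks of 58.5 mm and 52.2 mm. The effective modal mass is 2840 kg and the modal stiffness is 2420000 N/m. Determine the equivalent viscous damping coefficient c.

3010 N·s/m

Logarithmic decrement δ = (1/n)·ln(x₀/x_n) = (1/1)·ln(58.5/52.2) = (1/1)·ln(1.121) = 0.1139.
ζ = δ/√(4π² + δ²) = 0.1139/√(39.48 + 0.0130) = 0.1139/6.284 = 0.01813.
c = ζ · 2√(km) = 0.01813 × 2√(2420000 × 2840) = 0.01813 × 165800 = 3006 N·s/m.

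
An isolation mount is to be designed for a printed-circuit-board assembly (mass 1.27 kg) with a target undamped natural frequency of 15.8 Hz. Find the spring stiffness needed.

ω_n = 2πf_n = 2π × 15.8 = 99.27 rad/s.
k = m·ω_n² = 1.27 × 99.27² = 1.27 × 9855 = 12520 N/m.

12500 N/m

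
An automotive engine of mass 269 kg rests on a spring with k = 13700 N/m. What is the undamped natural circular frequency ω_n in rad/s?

7.14 rad/s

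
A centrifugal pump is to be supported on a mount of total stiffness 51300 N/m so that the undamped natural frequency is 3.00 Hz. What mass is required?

ω_n = 2πf_n = 2π × 3.00 = 18.85 rad/s.
m = k/ω_n² = 51300/18.85² = 51300/355.3 = 144.4 kg.

144 kg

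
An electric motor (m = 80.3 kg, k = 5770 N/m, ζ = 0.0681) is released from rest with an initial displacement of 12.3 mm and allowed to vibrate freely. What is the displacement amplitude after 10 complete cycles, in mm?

0.169 mm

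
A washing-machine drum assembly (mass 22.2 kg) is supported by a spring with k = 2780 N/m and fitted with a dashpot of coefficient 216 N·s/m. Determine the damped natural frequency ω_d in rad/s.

ω_n = √(k/m) = √(2780/22.2) = 11.19 rad/s.
Critical damping c_c = 2√(k·m) = 2√(2780 × 22.2) = 496.9 N·s/m, so ζ = c/c_c = 216/496.9 = 0.4347.
ω_d = ω_n√(1 − ζ²) = 11.19 × √(1 − 0.189) = 10.08 rad/s.

10.1 rad/s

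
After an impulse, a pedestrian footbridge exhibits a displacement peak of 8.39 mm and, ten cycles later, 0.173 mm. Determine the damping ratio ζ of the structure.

Logarithmic decrement δ = (1/n)·ln(x₀/x_n) = (1/10)·ln(8.39/0.173) = (1/10)·ln(48.50) = 0.3882.
ζ = δ/√(4π² + δ²) = 0.3882/√(39.48 + 0.151) = 0.3882/6.295 = 0.06166.

0.0617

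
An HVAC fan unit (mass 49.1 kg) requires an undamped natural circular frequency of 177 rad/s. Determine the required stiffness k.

k = m·ω_n² = 49.1 × 177.0² = 49.1 × 31330 = 1538000 N/m.

1540000 N/m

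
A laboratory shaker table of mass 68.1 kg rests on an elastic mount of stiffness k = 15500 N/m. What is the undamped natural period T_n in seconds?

ω_n = √(k/m) = √(15500/68.1) = √227.6 = 15.09 rad/s.
T_n = 2π/ω_n = 6.283/15.09 = 0.4165 s.

0.416 s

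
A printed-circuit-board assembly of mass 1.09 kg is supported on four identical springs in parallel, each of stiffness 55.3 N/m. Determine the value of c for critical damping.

Parallel springs add: k_eq = 4 × 55.3 = 221.2 N/m.
c_c = 2√(k_eq·m) = 2√(221.2 × 1.09) = 2 × 15.53 = 31.06 N·s/m.

31.1 N·s/m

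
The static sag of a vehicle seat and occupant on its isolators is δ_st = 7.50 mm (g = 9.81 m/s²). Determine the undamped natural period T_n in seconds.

ω_n = √(g/δ_st) = √(9.81/0.00750) = √1308 = 36.17 rad/s.
T_n = 2π/ω_n = 6.283/36.17 = 0.1737 s.

0.174 s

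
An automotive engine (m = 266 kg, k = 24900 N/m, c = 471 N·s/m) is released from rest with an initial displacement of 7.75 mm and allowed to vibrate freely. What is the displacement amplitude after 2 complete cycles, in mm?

2.44 mm

ζ = c/(2√(km)) = 471/(2√(24900 × 266)) = 471/5147 = 0.09151.
Logarithmic decrement δ = 2πζ/√(1 − ζ²) = 2π × 0.09151/√(1 − 0.00837) = 0.5774.
After n cycles, x_n/x₀ = e^(−nδ), so x_2 = 7.75 × e^(−2 × 0.5774) = 7.75 × 0.3151 = 2.442 mm.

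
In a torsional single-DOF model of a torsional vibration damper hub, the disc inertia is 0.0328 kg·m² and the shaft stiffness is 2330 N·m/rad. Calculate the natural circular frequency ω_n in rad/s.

267 rad/s

ω_n = √(k_t/J) = √(2330/0.0328) = √71040 = 266.5 rad/s.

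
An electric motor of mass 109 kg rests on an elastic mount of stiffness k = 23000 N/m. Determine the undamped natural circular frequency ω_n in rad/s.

14.5 rad/s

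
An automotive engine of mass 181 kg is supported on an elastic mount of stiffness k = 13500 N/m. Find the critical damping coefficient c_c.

3130 N·s/m

c_c = 2√(k·m) = 2√(13500 × 181) = 2 × 1563 = 3126 N·s/m.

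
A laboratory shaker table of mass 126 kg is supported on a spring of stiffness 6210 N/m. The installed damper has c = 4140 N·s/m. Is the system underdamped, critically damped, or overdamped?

overdamped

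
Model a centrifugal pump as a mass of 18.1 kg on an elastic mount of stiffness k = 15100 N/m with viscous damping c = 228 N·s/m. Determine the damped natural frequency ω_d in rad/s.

ω_n = √(k/m) = √(15100/18.1) = 28.88 rad/s.
Critical damping c_c = 2√(k·m) = 2√(15100 × 18.1) = 1046 N·s/m, so ζ = c/c_c = 228/1046 = 0.2181.
ω_d = ω_n√(1 − ζ²) = 28.88 × √(1 − 0.0476) = 28.19 rad/s.

28.2 rad/s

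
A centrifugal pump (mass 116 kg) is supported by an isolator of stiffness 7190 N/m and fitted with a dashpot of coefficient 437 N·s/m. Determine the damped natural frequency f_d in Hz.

1.22 Hz

ω_n = √(k/m) = √(7190/116) = 7.873 rad/s.
Critical damping c_c = 2√(k·m) = 2√(7190 × 116) = 1827 N·s/m, so ζ = c/c_c = 437/1827 = 0.2393.
ω_d = ω_n√(1 − ζ²) = 7.873 × √(1 − 0.0572) = 7.644 rad/s.
f_d = ω_d/(2π) = 1.217 Hz.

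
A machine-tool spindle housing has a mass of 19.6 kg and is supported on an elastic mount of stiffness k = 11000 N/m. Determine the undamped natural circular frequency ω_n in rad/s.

ω_n = √(k/m) = √(11000/19.6) = √561.2 = 23.69 rad/s.

23.7 rad/s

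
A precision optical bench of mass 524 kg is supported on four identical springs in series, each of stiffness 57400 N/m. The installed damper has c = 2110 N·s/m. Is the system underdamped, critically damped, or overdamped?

underdamped

Series springs: 1/k_eq = 4/57400, so k_eq = 57400/4 = 14350 N/m.
c_c = 2√(k_eq·m) = 5484 N·s/m; ζ = c/c_c = 2110/5484 = 0.385.
Since ζ < 1 the system is underdamped.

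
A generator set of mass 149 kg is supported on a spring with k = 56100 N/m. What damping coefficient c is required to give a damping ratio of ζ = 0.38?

2200 N·s/m

c_c = 2√(k·m) = 2√(56100 × 149) = 5782 N·s/m.
c = ζ·c_c = 0.38 × 5782 = 2197 N·s/m.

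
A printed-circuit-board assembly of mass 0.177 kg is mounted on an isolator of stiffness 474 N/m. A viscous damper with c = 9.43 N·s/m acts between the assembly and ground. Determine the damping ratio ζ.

ω_n = √(k/m) = √(474.0/0.177) = 51.75 rad/s.
Critical damping c_c = 2√(k·m) = 2√(474.0 × 0.177) = 18.32 N·s/m, so ζ = c/c_c = 9.43/18.32 = 0.5148.

0.515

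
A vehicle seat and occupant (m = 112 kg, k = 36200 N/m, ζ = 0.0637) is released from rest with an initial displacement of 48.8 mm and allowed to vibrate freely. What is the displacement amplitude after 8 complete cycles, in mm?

Logarithmic decrement δ = 2πζ/√(1 − ζ²) = 2π × 0.06370/√(1 − 0.00406) = 0.4011.
After n cycles, x_n/x₀ = e^(−nδ), so x_8 = 48.8 × e^(−8 × 0.4011) = 48.8 × 0.04042 = 1.973 mm.

1.97 mm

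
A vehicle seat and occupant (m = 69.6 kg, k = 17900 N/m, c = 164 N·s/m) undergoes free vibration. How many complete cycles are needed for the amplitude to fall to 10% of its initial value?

5 cycles

ζ = c/(2√(km)) = 164/(2√(17900 × 69.6)) = 164/2232 = 0.07347.
Logarithmic decrement δ = 2πζ/√(1 − ζ²) = 2π × 0.07347/√(1 − 0.00540) = 0.4628.
x_n/x₀ = e^(−nδ) ≤ 0.1; take ln: n ≥ ln(1/0.1)/δ = 2.303/0.4628 = 4.975.
So 5 complete cycles are required.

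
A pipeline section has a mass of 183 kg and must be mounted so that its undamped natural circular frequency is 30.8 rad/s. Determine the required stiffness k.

k = m·ω_n² = 183 × 30.80² = 183 × 948.6 = 173600 N/m.

174000 N/m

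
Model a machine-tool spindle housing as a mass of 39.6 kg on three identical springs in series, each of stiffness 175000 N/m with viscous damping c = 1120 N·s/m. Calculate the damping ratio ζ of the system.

0.368

Series springs: 1/k_eq = 3/175000, so k_eq = 175000/3 = 58330 N/m.
ω_n = √(k_eq/m) = √(58330/39.6) = 38.38 rad/s.
Critical damping c_c = 2√(k_eq·m) = 2√(58330 × 39.6) = 3040 N·s/m, so ζ = c/c_c = 1120/3040 = 0.3685.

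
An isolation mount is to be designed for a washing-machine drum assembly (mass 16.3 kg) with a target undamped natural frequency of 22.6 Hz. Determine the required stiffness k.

ω_n = 2πf_n = 2π × 22.6 = 142.0 rad/s.
k = m·ω_n² = 16.3 × 142.0² = 16.3 × 20160 = 328700 N/m.

329000 N/m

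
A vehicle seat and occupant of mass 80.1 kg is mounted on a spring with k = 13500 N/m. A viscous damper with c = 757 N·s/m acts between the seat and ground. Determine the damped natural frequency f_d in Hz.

1.92 Hz

ω_n = √(k/m) = √(13500/80.1) = 12.98 rad/s.
Critical damping c_c = 2√(k·m) = 2√(13500 × 80.1) = 2080 N·s/m, so ζ = c/c_c = 757/2080 = 0.3640.
ω_d = ω_n√(1 − ζ²) = 12.98 × √(1 − 0.132) = 12.09 rad/s.
f_d = ω_d/(2π) = 1.924 Hz.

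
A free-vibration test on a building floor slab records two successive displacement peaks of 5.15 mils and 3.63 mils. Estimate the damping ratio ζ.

0.0556

Logarithmic decrement δ = (1/n)·ln(x₀/x_n) = (1/1)·ln(5.15/3.63) = (1/1)·ln(1.419) = 0.3498.
ζ = δ/√(4π² + δ²) = 0.3498/√(39.48 + 0.122) = 0.3498/6.293 = 0.05558.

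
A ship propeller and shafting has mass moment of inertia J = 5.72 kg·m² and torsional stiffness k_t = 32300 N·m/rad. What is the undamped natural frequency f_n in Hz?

12.0 Hz

ω_n = √(k_t/J) = √(32300/5.72) = √5647 = 75.15 rad/s.
f_n = ω_n/(2π) = 75.15/6.283 = 11.96 Hz.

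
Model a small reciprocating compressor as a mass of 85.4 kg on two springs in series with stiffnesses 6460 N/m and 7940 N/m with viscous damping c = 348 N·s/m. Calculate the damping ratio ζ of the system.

0.315

Series springs: 1/k_eq = 1/6460 + 1/7940 = 0.0002807, so k_eq = 3562 N/m.
ω_n = √(k_eq/m) = √(3562/85.4) = 6.458 rad/s.
Critical damping c_c = 2√(k_eq·m) = 2√(3562 × 85.4) = 1103 N·s/m, so ζ = c/c_c = 348/1103 = 0.3155.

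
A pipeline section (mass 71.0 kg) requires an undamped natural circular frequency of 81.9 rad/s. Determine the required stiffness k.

k = m·ω_n² = 71.0 × 81.90² = 71.0 × 6708 = 476200 N/m.

476000 N/m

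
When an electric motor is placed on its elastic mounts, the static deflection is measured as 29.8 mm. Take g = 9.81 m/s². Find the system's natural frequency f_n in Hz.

2.89 Hz

ω_n = √(g/δ_st) = √(9.81/0.0298) = √329.2 = 18.14 rad/s.
f_n = ω_n/(2π) = 18.14/6.283 = 2.888 Hz.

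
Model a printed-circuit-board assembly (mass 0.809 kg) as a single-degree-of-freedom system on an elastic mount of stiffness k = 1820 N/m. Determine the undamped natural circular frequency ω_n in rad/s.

47.4 rad/s

ω_n = √(k/m) = √(1820/0.809) = √2250 = 47.43 rad/s.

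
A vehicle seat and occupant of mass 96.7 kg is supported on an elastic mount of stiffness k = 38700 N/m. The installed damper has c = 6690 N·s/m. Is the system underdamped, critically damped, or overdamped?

c_c = 2√(k·m) = 3869 N·s/m; ζ = c/c_c = 6690/3869 = 1.73.
Since ζ > 1 the system is overdamped.

overdamped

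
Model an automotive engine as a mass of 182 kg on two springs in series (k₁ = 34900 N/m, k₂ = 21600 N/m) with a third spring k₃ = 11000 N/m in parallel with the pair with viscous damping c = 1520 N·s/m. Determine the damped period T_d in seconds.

0.583 s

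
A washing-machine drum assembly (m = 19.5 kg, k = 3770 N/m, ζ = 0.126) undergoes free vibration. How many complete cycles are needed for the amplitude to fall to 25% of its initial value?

2 cycles

Logarithmic decrement δ = 2πζ/√(1 − ζ²) = 2π × 0.1260/√(1 − 0.0159) = 0.7980.
x_n/x₀ = e^(−nδ) ≤ 0.25; take ln: n ≥ ln(1/0.25)/δ = 1.386/0.7980 = 1.737.
So 2 complete cycles are required.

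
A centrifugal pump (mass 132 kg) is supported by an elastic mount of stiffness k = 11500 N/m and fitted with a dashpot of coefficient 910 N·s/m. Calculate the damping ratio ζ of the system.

0.369

ω_n = √(k/m) = √(11500/132) = 9.334 rad/s.
Critical damping c_c = 2√(k·m) = 2√(11500 × 132) = 2464 N·s/m, so ζ = c/c_c = 910/2464 = 0.3693.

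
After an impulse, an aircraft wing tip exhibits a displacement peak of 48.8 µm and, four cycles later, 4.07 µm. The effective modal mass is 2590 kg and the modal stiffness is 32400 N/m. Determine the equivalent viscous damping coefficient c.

1800 N·s/m

Logarithmic decrement δ = (1/n)·ln(x₀/x_n) = (1/4)·ln(48.8/4.07) = (1/4)·ln(11.99) = 0.6210.
ζ = δ/√(4π² + δ²) = 0.6210/√(39.48 + 0.386) = 0.6210/6.314 = 0.09836.
c = ζ · 2√(km) = 0.09836 × 2√(32400 × 2590) = 0.09836 × 18320 = 1802 N·s/m.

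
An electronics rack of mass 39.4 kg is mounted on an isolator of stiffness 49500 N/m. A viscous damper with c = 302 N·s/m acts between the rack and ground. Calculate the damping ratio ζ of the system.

0.108

ω_n = √(k/m) = √(49500/39.4) = 35.44 rad/s.
Critical damping c_c = 2√(k·m) = 2√(49500 × 39.4) = 2793 N·s/m, so ζ = c/c_c = 302/2793 = 0.1081.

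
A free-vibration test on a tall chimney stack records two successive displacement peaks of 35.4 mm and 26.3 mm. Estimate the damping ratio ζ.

Logarithmic decrement δ = (1/n)·ln(x₀/x_n) = (1/1)·ln(35.4/26.3) = (1/1)·ln(1.346) = 0.2971.
ζ = δ/√(4π² + δ²) = 0.2971/√(39.48 + 0.0883) = 0.2971/6.290 = 0.04724.

0.0472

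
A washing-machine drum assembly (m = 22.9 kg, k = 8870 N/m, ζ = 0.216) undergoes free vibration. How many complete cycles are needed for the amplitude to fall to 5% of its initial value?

3 cycles

Logarithmic decrement δ = 2πζ/√(1 − ζ²) = 2π × 0.2160/√(1 − 0.0467) = 1.390.
x_n/x₀ = e^(−nδ) ≤ 0.05; take ln: n ≥ ln(1/0.05)/δ = 2.996/1.390 = 2.155.
So 3 complete cycles are required.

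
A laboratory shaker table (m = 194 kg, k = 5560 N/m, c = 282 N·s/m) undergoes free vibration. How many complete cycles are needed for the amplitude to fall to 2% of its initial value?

5 cycles

ζ = c/(2√(km)) = 282/(2√(5560 × 194)) = 282/2077 = 0.1358.
Logarithmic decrement δ = 2πζ/√(1 − ζ²) = 2π × 0.1358/√(1 − 0.0184) = 0.8610.
x_n/x₀ = e^(−nδ) ≤ 0.02; take ln: n ≥ ln(1/0.02)/δ = 3.912/0.8610 = 4.544.
So 5 complete cycles are required.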